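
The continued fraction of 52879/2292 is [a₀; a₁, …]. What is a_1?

14

52879 = 23·2292 + 163   →  a_0 = 23
2292 = 14·163 + 10   →  a_1 = 14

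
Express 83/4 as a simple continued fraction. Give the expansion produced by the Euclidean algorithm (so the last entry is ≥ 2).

[20; 1, 3]

83 = 20*4 + 3
4 = 1*3 + 1
3 = 3*1 + 0  (stop)
So 83/4 = [20; 1, 3].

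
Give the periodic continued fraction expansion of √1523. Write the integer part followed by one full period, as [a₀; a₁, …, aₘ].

a₀ = ⌊√1523⌋ = 39.
With m₀=0, d₀=1 and mₖ₊₁ = dₖaₖ − mₖ, dₖ₊₁ = (n − mₖ₊₁²)/dₖ, aₖ₊₁ = ⌊(a₀+mₖ₊₁)/dₖ₊₁⌋:
  k=1: m=39, d=2, a=39
  k=2: m=39, d=1, a=78
d=1 and a=2a₀=78 at k=2, so the next step gives (m, d) = (39, 2) again — its k=1 value — and the period has length 2.

[39; 39, 78]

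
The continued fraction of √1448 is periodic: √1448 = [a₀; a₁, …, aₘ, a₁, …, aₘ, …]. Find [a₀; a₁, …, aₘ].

[38; 19, 76]

a₀ = ⌊√1448⌋ = 38.
With m₀=0, d₀=1 and mₖ₊₁ = dₖaₖ − mₖ, dₖ₊₁ = (n − mₖ₊₁²)/dₖ, aₖ₊₁ = ⌊(a₀+mₖ₊₁)/dₖ₊₁⌋:
  k=1: m=38, d=4, a=19
  k=2: m=38, d=1, a=76
d=1 and a=2a₀=76 at k=2, so the next step gives (m, d) = (38, 4) again — its k=1 value — and the period has length 2.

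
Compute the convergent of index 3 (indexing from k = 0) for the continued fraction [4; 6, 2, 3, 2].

187/45

Using pₖ = aₖpₖ₋₁ + pₖ₋₂, qₖ = aₖqₖ₋₁ + qₖ₋₂ (with p₋₁=1, p₋₂=0, q₋₁=0, q₋₂=1):
  k=0: a=4, p=4, q=1
  k=1: a=6, p=25, q=6
  k=2: a=2, p=54, q=13
  k=3: a=3, p=187, q=45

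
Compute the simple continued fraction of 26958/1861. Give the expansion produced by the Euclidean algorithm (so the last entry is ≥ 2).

26958 = 14*1861 + 904
1861 = 2*904 + 53
904 = 17*53 + 3
53 = 17*3 + 2
3 = 1*2 + 1
2 = 2*1 + 0  (stop)
So 26958/1861 = [14; 2, 17, 17, 1, 2].

[14; 2, 17, 17, 1, 2]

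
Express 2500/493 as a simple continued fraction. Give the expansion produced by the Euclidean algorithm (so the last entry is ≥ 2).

2500 = 5×493 + 35
493 = 14×35 + 3
35 = 11×3 + 2
3 = 1×2 + 1
2 = 2×1 + 0  (stop)
So 2500/493 = [5; 14, 11, 1, 2].

[5; 14, 11, 1, 2]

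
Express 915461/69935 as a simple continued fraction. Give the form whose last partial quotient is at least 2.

915461 = 13*69935 + 6306
69935 = 11*6306 + 569
6306 = 11*569 + 47
569 = 12*47 + 5
47 = 9*5 + 2
5 = 2*2 + 1
2 = 2*1 + 0  (stop)
So 915461/69935 = [13; 11, 11, 12, 9, 2, 2].

[13; 11, 11, 12, 9, 2, 2]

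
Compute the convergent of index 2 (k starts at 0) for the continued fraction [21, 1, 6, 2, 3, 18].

153/7

Using pₖ = aₖpₖ₋₁ + pₖ₋₂, qₖ = aₖqₖ₋₁ + qₖ₋₂ (with p₋₁=1, p₋₂=0, q₋₁=0, q₋₂=1):
  k=0: a=21, p=21, q=1
  k=1: a=1, p=22, q=1
  k=2: a=6, p=153, q=7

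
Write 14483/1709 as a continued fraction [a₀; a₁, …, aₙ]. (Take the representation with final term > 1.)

14483 = 8*1709 + 811
1709 = 2*811 + 87
811 = 9*87 + 28
87 = 3*28 + 3
28 = 9*3 + 1
3 = 3*1 + 0  (stop)
So 14483/1709 = [8; 2, 9, 3, 9, 3].

[8; 2, 9, 3, 9, 3]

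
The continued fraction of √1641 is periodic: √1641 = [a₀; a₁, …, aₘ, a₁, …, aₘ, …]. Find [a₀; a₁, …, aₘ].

[40; 1, 1, 26, 1, 1, 80]

a₀ = ⌊√1641⌋ = 40.
With m₀=0, d₀=1 and mₖ₊₁ = dₖaₖ − mₖ, dₖ₊₁ = (n − mₖ₊₁²)/dₖ, aₖ₊₁ = ⌊(a₀+mₖ₊₁)/dₖ₊₁⌋:
  k=1: m=40, d=41, a=1
  k=2: m=1, d=40, a=1
  k=3: m=39, d=3, a=26
  k=4: m=39, d=40, a=1
  k=5: m=1, d=41, a=1
  k=6: m=40, d=1, a=80
d=1 and a=2a₀=80 at k=6, so the next step gives (m, d) = (40, 41) again — its k=1 value — and the period has length 6.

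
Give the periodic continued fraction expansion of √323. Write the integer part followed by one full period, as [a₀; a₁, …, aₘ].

[17; 1, 34]

a₀ = ⌊√323⌋ = 17.
With m₀=0, d₀=1 and mₖ₊₁ = dₖaₖ − mₖ, dₖ₊₁ = (n − mₖ₊₁²)/dₖ, aₖ₊₁ = ⌊(a₀+mₖ₊₁)/dₖ₊₁⌋:
  k=1: m=17, d=34, a=1
  k=2: m=17, d=1, a=34
d=1 and a=2a₀=34 at k=2, so the next step gives (m, d) = (17, 34) again — its k=1 value — and the period has length 2.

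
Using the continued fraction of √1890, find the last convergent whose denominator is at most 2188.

√1890 = [43; 2, 9, 6, 9, 2, 86, …] (period length 6).
Convergents:
  p_0/q_0 = 43/1
  p_1/q_1 = 87/2
  p_2/q_2 = 826/19
  p_3/q_3 = 5043/116
  p_4/q_4 = 46213/1063
  p_5/q_5 = 97469/2242
q_4 = 1063 ≤ 2188 < 2242 = q_5, so the answer is 46213/1063.

46213/1063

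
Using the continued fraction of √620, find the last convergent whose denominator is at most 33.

√620 = [24; 1, 8, 1, 48, …] (period length 4).
Convergents:
  p_0/q_0 = 24/1
  p_1/q_1 = 25/1
  p_2/q_2 = 224/9
  p_3/q_3 = 249/10
  p_4/q_4 = 12176/489
q_3 = 10 ≤ 33 < 489 = q_4, so the answer is 249/10.

249/10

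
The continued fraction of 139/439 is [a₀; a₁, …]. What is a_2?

139 = 0·439 + 139   →  a_0 = 0
439 = 3·139 + 22   →  a_1 = 3
139 = 6·22 + 7   →  a_2 = 6

6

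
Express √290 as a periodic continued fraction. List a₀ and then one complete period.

[17; 34]

a₀ = ⌊√290⌋ = 17.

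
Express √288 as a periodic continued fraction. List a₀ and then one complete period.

[16; 1, 32]

a₀ = ⌊√288⌋ = 16.
With m₀=0, d₀=1 and mₖ₊₁ = dₖaₖ − mₖ, dₖ₊₁ = (n − mₖ₊₁²)/dₖ, aₖ₊₁ = ⌊(a₀+mₖ₊₁)/dₖ₊₁⌋:
  k=1: m=16, d=32, a=1
  k=2: m=16, d=1, a=32
d=1 and a=2a₀=32 at k=2, so the next step gives (m, d) = (16, 32) again — its k=1 value — and the period has length 2.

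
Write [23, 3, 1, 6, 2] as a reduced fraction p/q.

Using pₖ = aₖpₖ₋₁ + pₖ₋₂ and qₖ = aₖqₖ₋₁ + qₖ₋₂:
  k=0: a=23, p=23, q=1
  k=1: a=3, p=70, q=3
  k=2: a=1, p=93, q=4
  k=3: a=6, p=628, q=27
  k=4: a=2, p=1349, q=58

1349/58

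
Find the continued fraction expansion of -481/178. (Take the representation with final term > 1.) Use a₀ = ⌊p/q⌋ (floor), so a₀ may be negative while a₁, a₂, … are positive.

-481 = -3×178 + 53
178 = 3×53 + 19
53 = 2×19 + 15
19 = 1×15 + 4
15 = 3×4 + 3
4 = 1×3 + 1
3 = 3×1 + 0  (stop)
So -481/178 = [-3; 3, 2, 1, 3, 1, 3].

[-3; 3, 2, 1, 3, 1, 3]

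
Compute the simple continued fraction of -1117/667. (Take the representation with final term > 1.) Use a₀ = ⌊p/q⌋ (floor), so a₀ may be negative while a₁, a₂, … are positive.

-1117 = -2×667 + 217
667 = 3×217 + 16
217 = 13×16 + 9
16 = 1×9 + 7
9 = 1×7 + 2
7 = 3×2 + 1
2 = 2×1 + 0  (stop)
So -1117/667 = [-2; 3, 13, 1, 1, 3, 2].

[-2; 3, 13, 1, 1, 3, 2]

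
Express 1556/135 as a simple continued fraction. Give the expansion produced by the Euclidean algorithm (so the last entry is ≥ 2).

[11; 1, 1, 9, 7]

1556 = 11·135 + 71
135 = 1·71 + 64
71 = 1·64 + 7
64 = 9·7 + 1
7 = 7·1 + 0  (stop)
So 1556/135 = [11; 1, 1, 9, 7].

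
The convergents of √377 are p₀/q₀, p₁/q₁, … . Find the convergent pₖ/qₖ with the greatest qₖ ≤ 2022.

√377 = [19; 2, 2, 2, 38, …] (period length 4).
Convergents:
  p_0/q_0 = 19/1
  p_1/q_1 = 39/2
  p_2/q_2 = 97/5
  p_3/q_3 = 233/12
  p_4/q_4 = 8951/461
  p_5/q_5 = 18135/934
  p_6/q_6 = 45221/2329
q_5 = 934 ≤ 2022 < 2329 = q_6, so the answer is 18135/934.

18135/934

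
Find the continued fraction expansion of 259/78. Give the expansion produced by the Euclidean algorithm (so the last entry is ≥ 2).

[3; 3, 8, 3]

259 = 3·78 + 25
78 = 3·25 + 3
25 = 8·3 + 1
3 = 3·1 + 0  (stop)
So 259/78 = [3; 3, 8, 3].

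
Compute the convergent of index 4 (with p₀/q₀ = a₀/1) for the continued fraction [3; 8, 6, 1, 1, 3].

331/106

Using pₖ = aₖpₖ₋₁ + pₖ₋₂, qₖ = aₖqₖ₋₁ + qₖ₋₂ (with p₋₁=1, p₋₂=0, q₋₁=0, q₋₂=1):
  k=0: a=3, p=3, q=1
  k=1: a=8, p=25, q=8
  k=2: a=6, p=153, q=49
  k=3: a=1, p=178, q=57
  k=4: a=1, p=331, q=106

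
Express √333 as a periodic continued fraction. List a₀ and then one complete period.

[18; 4, 36]

a₀ = ⌊√333⌋ = 18.
With m₀=0, d₀=1 and mₖ₊₁ = dₖaₖ − mₖ, dₖ₊₁ = (n − mₖ₊₁²)/dₖ, aₖ₊₁ = ⌊(a₀+mₖ₊₁)/dₖ₊₁⌋:
  k=1: m=18, d=9, a=4
  k=2: m=18, d=1, a=36
d=1 and a=2a₀=36 at k=2, so the next step gives (m, d) = (18, 9) again — its k=1 value — and the period has length 2.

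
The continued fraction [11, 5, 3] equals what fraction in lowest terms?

Using pₖ = aₖpₖ₋₁ + pₖ₋₂ and qₖ = aₖqₖ₋₁ + qₖ₋₂:
  k=0: a=11, p=11, q=1
  k=1: a=5, p=56, q=5
  k=2: a=3, p=179, q=16

179/16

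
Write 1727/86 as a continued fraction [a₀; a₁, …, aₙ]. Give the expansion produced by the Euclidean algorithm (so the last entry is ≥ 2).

1727 = 20·86 + 7
86 = 12·7 + 2
7 = 3·2 + 1
2 = 2·1 + 0  (stop)
So 1727/86 = [20; 12, 3, 2].

[20; 12, 3, 2]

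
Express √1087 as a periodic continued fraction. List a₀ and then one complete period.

a₀ = ⌊√1087⌋ = 32.
With m₀=0, d₀=1 and mₖ₊₁ = dₖaₖ − mₖ, dₖ₊₁ = (n − mₖ₊₁²)/dₖ, aₖ₊₁ = ⌊(a₀+mₖ₊₁)/dₖ₊₁⌋:
  k=1: m=32, d=63, a=1
  k=2: m=31, d=2, a=31
  k=3: m=31, d=63, a=1
  k=4: m=32, d=1, a=64
d=1 and a=2a₀=64 at k=4, so the next step gives (m, d) = (32, 63) again — its k=1 value — and the period has length 4.

[32; 1, 31, 1, 64]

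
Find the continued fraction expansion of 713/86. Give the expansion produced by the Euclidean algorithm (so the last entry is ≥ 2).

713 = 8·86 + 25
86 = 3·25 + 11
25 = 2·11 + 3
11 = 3·3 + 2
3 = 1·2 + 1
2 = 2·1 + 0  (stop)
So 713/86 = [8; 3, 2, 3, 1, 2].

[8; 3, 2, 3, 1, 2]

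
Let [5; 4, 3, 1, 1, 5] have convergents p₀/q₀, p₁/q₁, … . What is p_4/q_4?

157/30

Using pₖ = aₖpₖ₋₁ + pₖ₋₂, qₖ = aₖqₖ₋₁ + qₖ₋₂ (with p₋₁=1, p₋₂=0, q₋₁=0, q₋₂=1):
  k=0: a=5, p=5, q=1
  k=1: a=4, p=21, q=4
  k=2: a=3, p=68, q=13
  k=3: a=1, p=89, q=17
  k=4: a=1, p=157, q=30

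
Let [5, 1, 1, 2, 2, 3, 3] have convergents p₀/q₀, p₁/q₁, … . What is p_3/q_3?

28/5

Using pₖ = aₖpₖ₋₁ + pₖ₋₂, qₖ = aₖqₖ₋₁ + qₖ₋₂ (with p₋₁=1, p₋₂=0, q₋₁=0, q₋₂=1):
  k=0: a=5, p=5, q=1
  k=1: a=1, p=6, q=1
  k=2: a=1, p=11, q=2
  k=3: a=2, p=28, q=5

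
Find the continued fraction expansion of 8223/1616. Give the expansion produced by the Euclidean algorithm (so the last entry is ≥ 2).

8223 = 5*1616 + 143
1616 = 11*143 + 43
143 = 3*43 + 14
43 = 3*14 + 1
14 = 14*1 + 0  (stop)
So 8223/1616 = [5; 11, 3, 3, 14].

[5; 11, 3, 3, 14]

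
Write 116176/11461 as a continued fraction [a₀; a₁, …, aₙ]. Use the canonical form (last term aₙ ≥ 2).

116176 = 10*11461 + 1566
11461 = 7*1566 + 499
1566 = 3*499 + 69
499 = 7*69 + 16
69 = 4*16 + 5
16 = 3*5 + 1
5 = 5*1 + 0  (stop)
So 116176/11461 = [10; 7, 3, 7, 4, 3, 5].

[10; 7, 3, 7, 4, 3, 5]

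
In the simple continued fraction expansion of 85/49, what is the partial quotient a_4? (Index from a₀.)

85 = 1·49 + 36   →  a_0 = 1
49 = 1·36 + 13   →  a_1 = 1
36 = 2·13 + 10   →  a_2 = 2
13 = 1·10 + 3   →  a_3 = 1
10 = 3·3 + 1   →  a_4 = 3

3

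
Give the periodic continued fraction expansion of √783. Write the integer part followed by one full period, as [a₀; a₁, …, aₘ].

[27; 1, 54]

a₀ = ⌊√783⌋ = 27.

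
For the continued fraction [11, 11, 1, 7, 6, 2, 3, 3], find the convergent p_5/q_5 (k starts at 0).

13955/1259

Using pₖ = aₖpₖ₋₁ + pₖ₋₂, qₖ = aₖqₖ₋₁ + qₖ₋₂ (with p₋₁=1, p₋₂=0, q₋₁=0, q₋₂=1):
  k=0: a=11, p=11, q=1
  k=1: a=11, p=122, q=11
  k=2: a=1, p=133, q=12
  k=3: a=7, p=1053, q=95
  k=4: a=6, p=6451, q=582
  k=5: a=2, p=13955, q=1259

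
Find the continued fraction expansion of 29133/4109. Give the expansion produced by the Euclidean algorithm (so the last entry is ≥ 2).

29133 = 7×4109 + 370
4109 = 11×370 + 39
370 = 9×39 + 19
39 = 2×19 + 1
19 = 19×1 + 0  (stop)
So 29133/4109 = [7; 11, 9, 2, 19].

[7; 11, 9, 2, 19]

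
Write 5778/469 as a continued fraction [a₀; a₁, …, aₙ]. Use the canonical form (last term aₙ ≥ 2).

5778 = 12·469 + 150
469 = 3·150 + 19
150 = 7·19 + 17
19 = 1·17 + 2
17 = 8·2 + 1
2 = 2·1 + 0  (stop)
So 5778/469 = [12; 3, 7, 1, 8, 2].

[12; 3, 7, 1, 8, 2]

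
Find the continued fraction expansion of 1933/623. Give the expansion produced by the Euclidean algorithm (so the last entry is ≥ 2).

1933 = 3×623 + 64
623 = 9×64 + 47
64 = 1×47 + 17
47 = 2×17 + 13
17 = 1×13 + 4
13 = 3×4 + 1
4 = 4×1 + 0  (stop)
So 1933/623 = [3; 9, 1, 2, 1, 3, 4].

[3; 9, 1, 2, 1, 3, 4]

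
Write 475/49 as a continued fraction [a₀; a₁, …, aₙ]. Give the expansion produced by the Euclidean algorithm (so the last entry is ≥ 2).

[9; 1, 2, 3, 1, 3]

475 = 9×49 + 34
49 = 1×34 + 15
34 = 2×15 + 4
15 = 3×4 + 3
4 = 1×3 + 1
3 = 3×1 + 0  (stop)
So 475/49 = [9; 1, 2, 3, 1, 3].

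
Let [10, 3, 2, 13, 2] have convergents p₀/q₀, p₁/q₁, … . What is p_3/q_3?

Using pₖ = aₖpₖ₋₁ + pₖ₋₂, qₖ = aₖqₖ₋₁ + qₖ₋₂ (with p₋₁=1, p₋₂=0, q₋₁=0, q₋₂=1):
  k=0: a=10, p=10, q=1
  k=1: a=3, p=31, q=3
  k=2: a=2, p=72, q=7
  k=3: a=13, p=967, q=94

967/94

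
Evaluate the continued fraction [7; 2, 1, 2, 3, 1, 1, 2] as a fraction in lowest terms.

1172/159

Fold from the inside: start with 2/1.
  1 + 1/2 = 3/2
  1 + 2/3 = 5/3
  3 + 3/5 = 18/5
  2 + 5/18 = 41/18
  1 + 18/41 = 59/41
  2 + 41/59 = 159/59
  7 + 59/159 = 1172/159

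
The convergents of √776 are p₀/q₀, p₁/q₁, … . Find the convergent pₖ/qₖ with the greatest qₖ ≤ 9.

195/7

√776 = [27; 1, 5, 1, 54, …] (period length 4).
Convergents:
  p_0/q_0 = 27/1
  p_1/q_1 = 28/1
  p_2/q_2 = 167/6
  p_3/q_3 = 195/7
  p_4/q_4 = 10697/384
q_3 = 7 ≤ 9 < 384 = q_4, so the answer is 195/7.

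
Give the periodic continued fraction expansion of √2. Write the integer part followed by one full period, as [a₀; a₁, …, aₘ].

a₀ = ⌊√2⌋ = 1.
With m₀=0, d₀=1 and mₖ₊₁ = dₖaₖ − mₖ, dₖ₊₁ = (n − mₖ₊₁²)/dₖ, aₖ₊₁ = ⌊(a₀+mₖ₊₁)/dₖ₊₁⌋:
  k=1: m=1, d=1, a=2
d=1 and a=2a₀=2 at k=1, so the next step gives (m, d) = (1, 1) again — its k=1 value — and the period has length 1.

[1; 2]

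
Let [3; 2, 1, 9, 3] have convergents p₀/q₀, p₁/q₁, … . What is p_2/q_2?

Using pₖ = aₖpₖ₋₁ + pₖ₋₂, qₖ = aₖqₖ₋₁ + qₖ₋₂ (with p₋₁=1, p₋₂=0, q₋₁=0, q₋₂=1):
  k=0: a=3, p=3, q=1
  k=1: a=2, p=7, q=2
  k=2: a=1, p=10, q=3

10/3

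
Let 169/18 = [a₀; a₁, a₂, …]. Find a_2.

1

169 = 9·18 + 7   →  a_0 = 9
18 = 2·7 + 4   →  a_1 = 2
7 = 1·4 + 3   →  a_2 = 1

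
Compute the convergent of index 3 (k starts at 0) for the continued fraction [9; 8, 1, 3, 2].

Using pₖ = aₖpₖ₋₁ + pₖ₋₂, qₖ = aₖqₖ₋₁ + qₖ₋₂ (with p₋₁=1, p₋₂=0, q₋₁=0, q₋₂=1):
  k=0: a=9, p=9, q=1
  k=1: a=8, p=73, q=8
  k=2: a=1, p=82, q=9
  k=3: a=3, p=319, q=35

319/35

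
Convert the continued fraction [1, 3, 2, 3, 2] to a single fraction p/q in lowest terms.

Using pₖ = aₖpₖ₋₁ + pₖ₋₂ and qₖ = aₖqₖ₋₁ + qₖ₋₂:
  k=0: a=1, p=1, q=1
  k=1: a=3, p=4, q=3
  k=2: a=2, p=9, q=7
  k=3: a=3, p=31, q=24
  k=4: a=2, p=71, q=55

71/55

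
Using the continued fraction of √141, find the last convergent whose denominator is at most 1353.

√141 = [11; 1, 6, 1, 22, …] (period length 4).
Convergents:
  p_0/q_0 = 11/1
  p_1/q_1 = 12/1
  p_2/q_2 = 83/7
  p_3/q_3 = 95/8
  p_4/q_4 = 2173/183
  p_5/q_5 = 2268/191
  p_6/q_6 = 15781/1329
  p_7/q_7 = 18049/1520
q_6 = 1329 ≤ 1353 < 1520 = q_7, so the answer is 15781/1329.

15781/1329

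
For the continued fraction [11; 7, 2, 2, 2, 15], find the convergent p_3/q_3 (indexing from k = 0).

412/37

Using pₖ = aₖpₖ₋₁ + pₖ₋₂, qₖ = aₖqₖ₋₁ + qₖ₋₂ (with p₋₁=1, p₋₂=0, q₋₁=0, q₋₂=1):
  k=0: a=11, p=11, q=1
  k=1: a=7, p=78, q=7
  k=2: a=2, p=167, q=15
  k=3: a=2, p=412, q=37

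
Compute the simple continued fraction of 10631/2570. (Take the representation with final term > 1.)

10631 = 4×2570 + 351
2570 = 7×351 + 113
351 = 3×113 + 12
113 = 9×12 + 5
12 = 2×5 + 2
5 = 2×2 + 1
2 = 2×1 + 0  (stop)
So 10631/2570 = [4; 7, 3, 9, 2, 2, 2].

[4; 7, 3, 9, 2, 2, 2]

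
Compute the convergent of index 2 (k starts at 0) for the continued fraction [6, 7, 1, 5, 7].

49/8

Using pₖ = aₖpₖ₋₁ + pₖ₋₂, qₖ = aₖqₖ₋₁ + qₖ₋₂ (with p₋₁=1, p₋₂=0, q₋₁=0, q₋₂=1):
  k=0: a=6, p=6, q=1
  k=1: a=7, p=43, q=7
  k=2: a=1, p=49, q=8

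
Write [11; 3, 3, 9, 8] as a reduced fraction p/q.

Using pₖ = aₖpₖ₋₁ + pₖ₋₂ and qₖ = aₖqₖ₋₁ + qₖ₋₂:
  k=0: a=11, p=11, q=1
  k=1: a=3, p=34, q=3
  k=2: a=3, p=113, q=10
  k=3: a=9, p=1051, q=93
  k=4: a=8, p=8521, q=754

8521/754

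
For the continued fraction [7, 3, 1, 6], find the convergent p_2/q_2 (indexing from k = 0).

29/4

Using pₖ = aₖpₖ₋₁ + pₖ₋₂, qₖ = aₖqₖ₋₁ + qₖ₋₂ (with p₋₁=1, p₋₂=0, q₋₁=0, q₋₂=1):
  k=0: a=7, p=7, q=1
  k=1: a=3, p=22, q=3
  k=2: a=1, p=29, q=4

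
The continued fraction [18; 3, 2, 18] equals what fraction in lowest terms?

2359/129

Using pₖ = aₖpₖ₋₁ + pₖ₋₂ and qₖ = aₖqₖ₋₁ + qₖ₋₂:
  k=0: a=18, p=18, q=1
  k=1: a=3, p=55, q=3
  k=2: a=2, p=128, q=7
  k=3: a=18, p=2359, q=129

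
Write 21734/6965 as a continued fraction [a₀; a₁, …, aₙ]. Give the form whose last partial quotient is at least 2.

[3; 8, 3, 3, 6, 6, 2]

21734 = 3*6965 + 839
6965 = 8*839 + 253
839 = 3*253 + 80
253 = 3*80 + 13
80 = 6*13 + 2
13 = 6*2 + 1
2 = 2*1 + 0  (stop)
So 21734/6965 = [3; 8, 3, 3, 6, 6, 2].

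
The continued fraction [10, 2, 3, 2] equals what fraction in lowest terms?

167/16

Fold from the inside: start with 2/1.
  3 + 1/2 = 7/2
  2 + 2/7 = 16/7
  10 + 7/16 = 167/16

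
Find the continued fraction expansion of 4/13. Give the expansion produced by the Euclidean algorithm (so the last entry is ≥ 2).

[0; 3, 4]

4 = 0×13 + 4
13 = 3×4 + 1
4 = 4×1 + 0  (stop)
So 4/13 = [0; 3, 4].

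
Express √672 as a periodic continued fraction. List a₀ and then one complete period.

[25; 1, 11, 1, 50]

a₀ = ⌊√672⌋ = 25.
With m₀=0, d₀=1 and mₖ₊₁ = dₖaₖ − mₖ, dₖ₊₁ = (n − mₖ₊₁²)/dₖ, aₖ₊₁ = ⌊(a₀+mₖ₊₁)/dₖ₊₁⌋:
  k=1: m=25, d=47, a=1
  k=2: m=22, d=4, a=11
  k=3: m=22, d=47, a=1
  k=4: m=25, d=1, a=50
d=1 and a=2a₀=50 at k=4, so the next step gives (m, d) = (25, 47) again — its k=1 value — and the period has length 4.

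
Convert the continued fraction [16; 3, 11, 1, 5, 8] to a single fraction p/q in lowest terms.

Fold from the inside: start with 8/1.
  5 + 1/8 = 41/8
  1 + 8/41 = 49/41
  11 + 41/49 = 580/49
  3 + 49/580 = 1789/580
  16 + 580/1789 = 29204/1789

29204/1789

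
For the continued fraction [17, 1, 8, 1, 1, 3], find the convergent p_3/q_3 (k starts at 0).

179/10

Using pₖ = aₖpₖ₋₁ + pₖ₋₂, qₖ = aₖqₖ₋₁ + qₖ₋₂ (with p₋₁=1, p₋₂=0, q₋₁=0, q₋₂=1):
  k=0: a=17, p=17, q=1
  k=1: a=1, p=18, q=1
  k=2: a=8, p=161, q=9
  k=3: a=1, p=179, q=10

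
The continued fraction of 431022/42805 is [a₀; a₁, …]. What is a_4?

14

431022 = 10·42805 + 2972   →  a_0 = 10
42805 = 14·2972 + 1197   →  a_1 = 14
2972 = 2·1197 + 578   →  a_2 = 2
1197 = 2·578 + 41   →  a_3 = 2
578 = 14·41 + 4   →  a_4 = 14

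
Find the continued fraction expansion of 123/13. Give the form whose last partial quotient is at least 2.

[9; 2, 6]

123 = 9·13 + 6
13 = 2·6 + 1
6 = 6·1 + 0  (stop)
So 123/13 = [9; 2, 6].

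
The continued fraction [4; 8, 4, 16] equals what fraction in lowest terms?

2209/536

Fold from the inside: start with 16/1.
  4 + 1/16 = 65/16
  8 + 16/65 = 536/65
  4 + 65/536 = 2209/536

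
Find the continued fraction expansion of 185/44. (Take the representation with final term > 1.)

[4; 4, 1, 8]

185 = 4·44 + 9
44 = 4·9 + 8
9 = 1·8 + 1
8 = 8·1 + 0  (stop)
So 185/44 = [4; 4, 1, 8].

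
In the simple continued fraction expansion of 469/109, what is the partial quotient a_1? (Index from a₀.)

469 = 4·109 + 33   →  a_0 = 4
109 = 3·33 + 10   →  a_1 = 3

3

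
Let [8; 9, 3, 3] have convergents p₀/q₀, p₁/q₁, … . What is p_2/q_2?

227/28

Using pₖ = aₖpₖ₋₁ + pₖ₋₂, qₖ = aₖqₖ₋₁ + qₖ₋₂ (with p₋₁=1, p₋₂=0, q₋₁=0, q₋₂=1):
  k=0: a=8, p=8, q=1
  k=1: a=9, p=73, q=9
  k=2: a=3, p=227, q=28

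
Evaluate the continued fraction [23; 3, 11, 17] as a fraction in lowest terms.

Fold from the inside: start with 17/1.
  11 + 1/17 = 188/17
  3 + 17/188 = 581/188
  23 + 188/581 = 13551/581

13551/581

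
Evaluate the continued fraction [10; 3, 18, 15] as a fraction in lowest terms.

8551/828

Fold from the inside: start with 15/1.
  18 + 1/15 = 271/15
  3 + 15/271 = 828/271
  10 + 271/828 = 8551/828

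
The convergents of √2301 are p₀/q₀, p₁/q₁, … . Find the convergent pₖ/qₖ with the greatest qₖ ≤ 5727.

√2301 = [47; 1, 30, 1, 94, …] (period length 4).
Convergents:
  p_0/q_0 = 47/1
  p_1/q_1 = 48/1
  p_2/q_2 = 1487/31
  p_3/q_3 = 1535/32
  p_4/q_4 = 145777/3039
  p_5/q_5 = 147312/3071
  p_6/q_6 = 4565137/95169
q_5 = 3071 ≤ 5727 < 95169 = q_6, so the answer is 147312/3071.

147312/3071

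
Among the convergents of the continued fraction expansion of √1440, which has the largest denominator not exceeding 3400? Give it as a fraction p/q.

√1440 = [37; 1, 17, 1, 74, …] (period length 4).
Convergents:
  p_0/q_0 = 37/1
  p_1/q_1 = 38/1
  p_2/q_2 = 683/18
  p_3/q_3 = 721/19
  p_4/q_4 = 54037/1424
  p_5/q_5 = 54758/1443
  p_6/q_6 = 984923/25955
q_5 = 1443 ≤ 3400 < 25955 = q_6, so the answer is 54758/1443.

54758/1443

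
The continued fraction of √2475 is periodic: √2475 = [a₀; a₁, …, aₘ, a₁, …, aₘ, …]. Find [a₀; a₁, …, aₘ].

[49; 1, 2, 1, 98]

a₀ = ⌊√2475⌋ = 49.
With m₀=0, d₀=1 and mₖ₊₁ = dₖaₖ − mₖ, dₖ₊₁ = (n − mₖ₊₁²)/dₖ, aₖ₊₁ = ⌊(a₀+mₖ₊₁)/dₖ₊₁⌋:
  k=1: m=49, d=74, a=1
  k=2: m=25, d=25, a=2
  k=3: m=25, d=74, a=1
  k=4: m=49, d=1, a=98
d=1 and a=2a₀=98 at k=4, so the next step gives (m, d) = (49, 74) again — its k=1 value — and the period has length 4.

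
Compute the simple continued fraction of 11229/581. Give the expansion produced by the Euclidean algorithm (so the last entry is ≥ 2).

11229 = 19×581 + 190
581 = 3×190 + 11
190 = 17×11 + 3
11 = 3×3 + 2
3 = 1×2 + 1
2 = 2×1 + 0  (stop)
So 11229/581 = [19; 3, 17, 3, 1, 2].

[19; 3, 17, 3, 1, 2]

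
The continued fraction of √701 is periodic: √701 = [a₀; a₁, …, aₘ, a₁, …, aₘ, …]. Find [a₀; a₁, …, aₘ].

[26; 2, 10, 10, 2, 52]

a₀ = ⌊√701⌋ = 26.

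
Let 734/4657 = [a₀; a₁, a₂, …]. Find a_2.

2

734 = 0·4657 + 734   →  a_0 = 0
4657 = 6·734 + 253   →  a_1 = 6
734 = 2·253 + 228   →  a_2 = 2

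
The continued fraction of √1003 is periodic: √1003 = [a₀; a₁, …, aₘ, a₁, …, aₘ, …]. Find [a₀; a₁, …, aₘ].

[31; 1, 2, 31, 2, 1, 62]

a₀ = ⌊√1003⌋ = 31.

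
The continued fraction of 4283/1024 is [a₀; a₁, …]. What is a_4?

4283 = 4·1024 + 187   →  a_0 = 4
1024 = 5·187 + 89   →  a_1 = 5
187 = 2·89 + 9   →  a_2 = 2
89 = 9·9 + 8   →  a_3 = 9
9 = 1·8 + 1   →  a_4 = 1

1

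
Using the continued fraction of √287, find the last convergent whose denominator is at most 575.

√287 = [16; 1, 15, 1, 32, …] (period length 4).
Convergents:
  p_0/q_0 = 16/1
  p_1/q_1 = 17/1
  p_2/q_2 = 271/16
  p_3/q_3 = 288/17
  p_4/q_4 = 9487/560
  p_5/q_5 = 9775/577
q_4 = 560 ≤ 575 < 577 = q_5, so the answer is 9487/560.

9487/560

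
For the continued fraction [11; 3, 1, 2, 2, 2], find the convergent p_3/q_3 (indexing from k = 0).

124/11

Using pₖ = aₖpₖ₋₁ + pₖ₋₂, qₖ = aₖqₖ₋₁ + qₖ₋₂ (with p₋₁=1, p₋₂=0, q₋₁=0, q₋₂=1):
  k=0: a=11, p=11, q=1
  k=1: a=3, p=34, q=3
  k=2: a=1, p=45, q=4
  k=3: a=2, p=124, q=11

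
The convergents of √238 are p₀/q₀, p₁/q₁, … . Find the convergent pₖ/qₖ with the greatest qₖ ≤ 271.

√238 = [15; 2, 2, 1, 14, 1, 2, 2, 30, …] (period length 8).
Convergents:
  p_0/q_0 = 15/1
  p_1/q_1 = 31/2
  p_2/q_2 = 77/5
  p_3/q_3 = 108/7
  p_4/q_4 = 1589/103
  p_5/q_5 = 1697/110
  p_6/q_6 = 4983/323
q_5 = 110 ≤ 271 < 323 = q_6, so the answer is 1697/110.

1697/110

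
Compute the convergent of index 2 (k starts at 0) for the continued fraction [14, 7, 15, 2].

Using pₖ = aₖpₖ₋₁ + pₖ₋₂, qₖ = aₖqₖ₋₁ + qₖ₋₂ (with p₋₁=1, p₋₂=0, q₋₁=0, q₋₂=1):
  k=0: a=14, p=14, q=1
  k=1: a=7, p=99, q=7
  k=2: a=15, p=1499, q=106

1499/106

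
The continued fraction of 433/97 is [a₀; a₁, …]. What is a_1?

2

433 = 4·97 + 45   →  a_0 = 4
97 = 2·45 + 7   →  a_1 = 2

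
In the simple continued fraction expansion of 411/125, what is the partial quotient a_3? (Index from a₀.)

8

411 = 3·125 + 36   →  a_0 = 3
125 = 3·36 + 17   →  a_1 = 3
36 = 2·17 + 2   →  a_2 = 2
17 = 8·2 + 1   →  a_3 = 8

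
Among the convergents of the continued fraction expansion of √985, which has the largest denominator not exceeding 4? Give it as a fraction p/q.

94/3

√985 = [31; 2, 1, 1, 2, 62, …] (period length 5).
Convergents:
  p_0/q_0 = 31/1
  p_1/q_1 = 63/2
  p_2/q_2 = 94/3
  p_3/q_3 = 157/5
q_2 = 3 ≤ 4 < 5 = q_3, so the answer is 94/3.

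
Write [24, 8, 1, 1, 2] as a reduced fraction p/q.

1037/43

Using pₖ = aₖpₖ₋₁ + pₖ₋₂ and qₖ = aₖqₖ₋₁ + qₖ₋₂:
  k=0: a=24, p=24, q=1
  k=1: a=8, p=193, q=8
  k=2: a=1, p=217, q=9
  k=3: a=1, p=410, q=17
  k=4: a=2, p=1037, q=43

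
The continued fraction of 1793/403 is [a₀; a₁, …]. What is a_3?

1793 = 4·403 + 181   →  a_0 = 4
403 = 2·181 + 41   →  a_1 = 2
181 = 4·41 + 17   →  a_2 = 4
41 = 2·17 + 7   →  a_3 = 2

2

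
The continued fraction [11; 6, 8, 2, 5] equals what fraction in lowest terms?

Fold from the inside: start with 5/1.
  2 + 1/5 = 11/5
  8 + 5/11 = 93/11
  6 + 11/93 = 569/93
  11 + 93/569 = 6352/569

6352/569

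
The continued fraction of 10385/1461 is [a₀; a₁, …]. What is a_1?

9

10385 = 7·1461 + 158   →  a_0 = 7
1461 = 9·158 + 39   →  a_1 = 9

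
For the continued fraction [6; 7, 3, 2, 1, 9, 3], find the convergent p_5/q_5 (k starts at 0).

Using pₖ = aₖpₖ₋₁ + pₖ₋₂, qₖ = aₖqₖ₋₁ + qₖ₋₂ (with p₋₁=1, p₋₂=0, q₋₁=0, q₋₂=1):
  k=0: a=6, p=6, q=1
  k=1: a=7, p=43, q=7
  k=2: a=3, p=135, q=22
  k=3: a=2, p=313, q=51
  k=4: a=1, p=448, q=73
  k=5: a=9, p=4345, q=708

4345/708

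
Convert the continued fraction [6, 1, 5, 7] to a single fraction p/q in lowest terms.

Fold from the inside: start with 7/1.
  5 + 1/7 = 36/7
  1 + 7/36 = 43/36
  6 + 36/43 = 294/43

294/43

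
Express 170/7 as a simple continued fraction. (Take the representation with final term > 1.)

170 = 24*7 + 2
7 = 3*2 + 1
2 = 2*1 + 0  (stop)
So 170/7 = [24; 3, 2].

[24; 3, 2]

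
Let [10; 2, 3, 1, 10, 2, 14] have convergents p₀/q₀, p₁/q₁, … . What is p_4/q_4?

Using pₖ = aₖpₖ₋₁ + pₖ₋₂, qₖ = aₖqₖ₋₁ + qₖ₋₂ (with p₋₁=1, p₋₂=0, q₋₁=0, q₋₂=1):
  k=0: a=10, p=10, q=1
  k=1: a=2, p=21, q=2
  k=2: a=3, p=73, q=7
  k=3: a=1, p=94, q=9
  k=4: a=10, p=1013, q=97

1013/97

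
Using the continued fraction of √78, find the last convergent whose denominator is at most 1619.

5617/636

√78 = [8; 1, 4, 1, 16, …] (period length 4).
Convergents:
  p_0/q_0 = 8/1
  p_1/q_1 = 9/1
  p_2/q_2 = 44/5
  p_3/q_3 = 53/6
  p_4/q_4 = 892/101
  p_5/q_5 = 945/107
  p_6/q_6 = 4672/529
  p_7/q_7 = 5617/636
  p_8/q_8 = 94544/10705
q_7 = 636 ≤ 1619 < 10705 = q_8, so the answer is 5617/636.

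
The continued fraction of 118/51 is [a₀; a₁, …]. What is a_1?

118 = 2·51 + 16   →  a_0 = 2
51 = 3·16 + 3   →  a_1 = 3

3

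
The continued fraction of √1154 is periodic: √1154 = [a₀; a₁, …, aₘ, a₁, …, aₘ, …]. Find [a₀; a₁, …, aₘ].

[33; 1, 32, 1, 66]

a₀ = ⌊√1154⌋ = 33.
With m₀=0, d₀=1 and mₖ₊₁ = dₖaₖ − mₖ, dₖ₊₁ = (n − mₖ₊₁²)/dₖ, aₖ₊₁ = ⌊(a₀+mₖ₊₁)/dₖ₊₁⌋:
  k=1: m=33, d=65, a=1
  k=2: m=32, d=2, a=32
  k=3: m=32, d=65, a=1
  k=4: m=33, d=1, a=66
d=1 and a=2a₀=66 at k=4, so the next step gives (m, d) = (33, 65) again — its k=1 value — and the period has length 4.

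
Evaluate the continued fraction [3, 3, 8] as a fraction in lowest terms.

83/25

Fold from the inside: start with 8/1.
  3 + 1/8 = 25/8
  3 + 8/25 = 83/25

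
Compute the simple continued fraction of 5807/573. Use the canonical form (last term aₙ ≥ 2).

[10; 7, 2, 3, 1, 3, 2]

5807 = 10*573 + 77
573 = 7*77 + 34
77 = 2*34 + 9
34 = 3*9 + 7
9 = 1*7 + 2
7 = 3*2 + 1
2 = 2*1 + 0  (stop)
So 5807/573 = [10; 7, 2, 3, 1, 3, 2].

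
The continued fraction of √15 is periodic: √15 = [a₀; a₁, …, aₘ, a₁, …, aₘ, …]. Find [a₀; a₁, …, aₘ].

[3; 1, 6]

a₀ = ⌊√15⌋ = 3.
With m₀=0, d₀=1 and mₖ₊₁ = dₖaₖ − mₖ, dₖ₊₁ = (n − mₖ₊₁²)/dₖ, aₖ₊₁ = ⌊(a₀+mₖ₊₁)/dₖ₊₁⌋:
  k=1: m=3, d=6, a=1
  k=2: m=3, d=1, a=6
d=1 and a=2a₀=6 at k=2, so the next step gives (m, d) = (3, 6) again — its k=1 value — and the period has length 2.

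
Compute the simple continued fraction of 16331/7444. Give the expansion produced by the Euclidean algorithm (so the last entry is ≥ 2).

[2; 5, 6, 3, 3, 7, 3]

16331 = 2·7444 + 1443
7444 = 5·1443 + 229
1443 = 6·229 + 69
229 = 3·69 + 22
69 = 3·22 + 3
22 = 7·3 + 1
3 = 3·1 + 0  (stop)
So 16331/7444 = [2; 5, 6, 3, 3, 7, 3].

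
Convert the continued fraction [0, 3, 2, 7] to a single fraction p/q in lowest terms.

15/52

Using pₖ = aₖpₖ₋₁ + pₖ₋₂ and qₖ = aₖqₖ₋₁ + qₖ₋₂:
  k=0: a=0, p=0, q=1
  k=1: a=3, p=1, q=3
  k=2: a=2, p=2, q=7
  k=3: a=7, p=15, q=52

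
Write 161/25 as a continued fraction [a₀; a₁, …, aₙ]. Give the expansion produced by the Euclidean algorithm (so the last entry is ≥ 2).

[6; 2, 3, 1, 2]

161 = 6*25 + 11
25 = 2*11 + 3
11 = 3*3 + 2
3 = 1*2 + 1
2 = 2*1 + 0  (stop)
So 161/25 = [6; 2, 3, 1, 2].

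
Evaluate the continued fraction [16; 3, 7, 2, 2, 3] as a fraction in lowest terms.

Using pₖ = aₖpₖ₋₁ + pₖ₋₂ and qₖ = aₖqₖ₋₁ + qₖ₋₂:
  k=0: a=16, p=16, q=1
  k=1: a=3, p=49, q=3
  k=2: a=7, p=359, q=22
  k=3: a=2, p=767, q=47
  k=4: a=2, p=1893, q=116
  k=5: a=3, p=6446, q=395

6446/395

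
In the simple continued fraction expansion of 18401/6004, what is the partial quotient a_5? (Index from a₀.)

5

18401 = 3·6004 + 389   →  a_0 = 3
6004 = 15·389 + 169   →  a_1 = 15
389 = 2·169 + 51   →  a_2 = 2
169 = 3·51 + 16   →  a_3 = 3
51 = 3·16 + 3   →  a_4 = 3
16 = 5·3 + 1   →  a_5 = 5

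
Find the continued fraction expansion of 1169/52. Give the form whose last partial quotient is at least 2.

1169 = 22*52 + 25
52 = 2*25 + 2
25 = 12*2 + 1
2 = 2*1 + 0  (stop)
So 1169/52 = [22; 2, 12, 2].

[22; 2, 12, 2]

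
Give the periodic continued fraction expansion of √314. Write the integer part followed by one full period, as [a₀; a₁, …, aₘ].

[17; 1, 2, 1, 1, 2, 1, 34]

a₀ = ⌊√314⌋ = 17.
With m₀=0, d₀=1 and mₖ₊₁ = dₖaₖ − mₖ, dₖ₊₁ = (n − mₖ₊₁²)/dₖ, aₖ₊₁ = ⌊(a₀+mₖ₊₁)/dₖ₊₁⌋:
  k=1: m=17, d=25, a=1
  k=2: m=8, d=10, a=2
  k=3: m=12, d=17, a=1
  k=4: m=5, d=17, a=1
  k=5: m=12, d=10, a=2
  k=6: m=8, d=25, a=1
  k=7: m=17, d=1, a=34
d=1 and a=2a₀=34 at k=7, so the next step gives (m, d) = (17, 25) again — its k=1 value — and the period has length 7.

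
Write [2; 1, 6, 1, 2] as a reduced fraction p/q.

66/23

Using pₖ = aₖpₖ₋₁ + pₖ₋₂ and qₖ = aₖqₖ₋₁ + qₖ₋₂:
  k=0: a=2, p=2, q=1
  k=1: a=1, p=3, q=1
  k=2: a=6, p=20, q=7
  k=3: a=1, p=23, q=8
  k=4: a=2, p=66, q=23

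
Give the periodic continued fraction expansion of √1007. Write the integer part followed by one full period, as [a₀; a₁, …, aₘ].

[31; 1, 2, 1, 2, 1, 62]

a₀ = ⌊√1007⌋ = 31.
With m₀=0, d₀=1 and mₖ₊₁ = dₖaₖ − mₖ, dₖ₊₁ = (n − mₖ₊₁²)/dₖ, aₖ₊₁ = ⌊(a₀+mₖ₊₁)/dₖ₊₁⌋:
  k=1: m=31, d=46, a=1
  k=2: m=15, d=17, a=2
  k=3: m=19, d=38, a=1
  k=4: m=19, d=17, a=2
  k=5: m=15, d=46, a=1
  k=6: m=31, d=1, a=62
d=1 and a=2a₀=62 at k=6, so the next step gives (m, d) = (31, 46) again — its k=1 value — and the period has length 6.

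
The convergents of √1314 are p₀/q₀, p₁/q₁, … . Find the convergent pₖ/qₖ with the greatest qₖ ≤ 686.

10476/289

√1314 = [36; 4, 72, …] (period length 2).
Convergents:
  p_0/q_0 = 36/1
  p_1/q_1 = 145/4
  p_2/q_2 = 10476/289
  p_3/q_3 = 42049/1160
q_2 = 289 ≤ 686 < 1160 = q_3, so the answer is 10476/289.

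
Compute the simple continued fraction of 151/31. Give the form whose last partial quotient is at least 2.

151 = 4×31 + 27
31 = 1×27 + 4
27 = 6×4 + 3
4 = 1×3 + 1
3 = 3×1 + 0  (stop)
So 151/31 = [4; 1, 6, 1, 3].

[4; 1, 6, 1, 3]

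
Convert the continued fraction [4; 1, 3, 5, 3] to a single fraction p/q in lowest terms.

Using pₖ = aₖpₖ₋₁ + pₖ₋₂ and qₖ = aₖqₖ₋₁ + qₖ₋₂:
  k=0: a=4, p=4, q=1
  k=1: a=1, p=5, q=1
  k=2: a=3, p=19, q=4
  k=3: a=5, p=100, q=21
  k=4: a=3, p=319, q=67

319/67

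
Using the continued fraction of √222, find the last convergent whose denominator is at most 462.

4455/299

√222 = [14; 1, 8, 1, 28, …] (period length 4).
Convergents:
  p_0/q_0 = 14/1
  p_1/q_1 = 15/1
  p_2/q_2 = 134/9
  p_3/q_3 = 149/10
  p_4/q_4 = 4306/289
  p_5/q_5 = 4455/299
  p_6/q_6 = 39946/2681
q_5 = 299 ≤ 462 < 2681 = q_6, so the answer is 4455/299.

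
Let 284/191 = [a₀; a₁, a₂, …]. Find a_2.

18

284 = 1·191 + 93   →  a_0 = 1
191 = 2·93 + 5   →  a_1 = 2
93 = 18·5 + 3   →  a_2 = 18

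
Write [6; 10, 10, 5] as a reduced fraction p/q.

Using pₖ = aₖpₖ₋₁ + pₖ₋₂ and qₖ = aₖqₖ₋₁ + qₖ₋₂:
  k=0: a=6, p=6, q=1
  k=1: a=10, p=61, q=10
  k=2: a=10, p=616, q=101
  k=3: a=5, p=3141, q=515

3141/515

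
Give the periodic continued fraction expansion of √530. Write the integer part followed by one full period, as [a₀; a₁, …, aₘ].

a₀ = ⌊√530⌋ = 23.
With m₀=0, d₀=1 and mₖ₊₁ = dₖaₖ − mₖ, dₖ₊₁ = (n − mₖ₊₁²)/dₖ, aₖ₊₁ = ⌊(a₀+mₖ₊₁)/dₖ₊₁⌋:
  k=1: m=23, d=1, a=46
d=1 and a=2a₀=46 at k=1, so the next step gives (m, d) = (23, 1) again — its k=1 value — and the period has length 1.

[23; 46]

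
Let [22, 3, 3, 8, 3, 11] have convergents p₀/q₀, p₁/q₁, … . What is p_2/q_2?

Using pₖ = aₖpₖ₋₁ + pₖ₋₂, qₖ = aₖqₖ₋₁ + qₖ₋₂ (with p₋₁=1, p₋₂=0, q₋₁=0, q₋₂=1):
  k=0: a=22, p=22, q=1
  k=1: a=3, p=67, q=3
  k=2: a=3, p=223, q=10

223/10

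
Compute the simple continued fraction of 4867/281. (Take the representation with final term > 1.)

4867 = 17·281 + 90
281 = 3·90 + 11
90 = 8·11 + 2
11 = 5·2 + 1
2 = 2·1 + 0  (stop)
So 4867/281 = [17; 3, 8, 5, 2].

[17; 3, 8, 5, 2]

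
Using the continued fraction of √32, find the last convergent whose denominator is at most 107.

577/102

√32 = [5; 1, 1, 1, 10, …] (period length 4).
Convergents:
  p_0/q_0 = 5/1
  p_1/q_1 = 6/1
  p_2/q_2 = 11/2
  p_3/q_3 = 17/3
  p_4/q_4 = 181/32
  p_5/q_5 = 198/35
  p_6/q_6 = 379/67
  p_7/q_7 = 577/102
  p_8/q_8 = 6149/1087
q_7 = 102 ≤ 107 < 1087 = q_8, so the answer is 577/102.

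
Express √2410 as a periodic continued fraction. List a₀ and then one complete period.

[49; 10, 1, 8, 1, 10, 98]

a₀ = ⌊√2410⌋ = 49.
With m₀=0, d₀=1 and mₖ₊₁ = dₖaₖ − mₖ, dₖ₊₁ = (n − mₖ₊₁²)/dₖ, aₖ₊₁ = ⌊(a₀+mₖ₊₁)/dₖ₊₁⌋:
  k=1: m=49, d=9, a=10
  k=2: m=41, d=81, a=1
  k=3: m=40, d=10, a=8
  k=4: m=40, d=81, a=1
  k=5: m=41, d=9, a=10
  k=6: m=49, d=1, a=98
d=1 and a=2a₀=98 at k=6, so the next step gives (m, d) = (49, 9) again — its k=1 value — and the period has length 6.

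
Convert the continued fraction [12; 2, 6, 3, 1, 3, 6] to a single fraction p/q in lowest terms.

15853/1272

Fold from the inside: start with 6/1.
  3 + 1/6 = 19/6
  1 + 6/19 = 25/19
  3 + 19/25 = 94/25
  6 + 25/94 = 589/94
  2 + 94/589 = 1272/589
  12 + 589/1272 = 15853/1272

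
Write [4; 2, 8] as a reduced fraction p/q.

Fold from the inside: start with 8/1.
  2 + 1/8 = 17/8
  4 + 8/17 = 76/17

76/17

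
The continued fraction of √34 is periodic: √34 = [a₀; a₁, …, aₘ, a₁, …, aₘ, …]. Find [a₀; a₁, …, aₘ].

[5; 1, 4, 1, 10]

a₀ = ⌊√34⌋ = 5.
With m₀=0, d₀=1 and mₖ₊₁ = dₖaₖ − mₖ, dₖ₊₁ = (n − mₖ₊₁²)/dₖ, aₖ₊₁ = ⌊(a₀+mₖ₊₁)/dₖ₊₁⌋:
  k=1: m=5, d=9, a=1
  k=2: m=4, d=2, a=4
  k=3: m=4, d=9, a=1
  k=4: m=5, d=1, a=10
d=1 and a=2a₀=10 at k=4, so the next step gives (m, d) = (5, 9) again — its k=1 value — and the period has length 4.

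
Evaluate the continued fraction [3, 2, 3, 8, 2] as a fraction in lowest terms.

422/123

Fold from the inside: start with 2/1.
  8 + 1/2 = 17/2
  3 + 2/17 = 53/17
  2 + 17/53 = 123/53
  3 + 53/123 = 422/123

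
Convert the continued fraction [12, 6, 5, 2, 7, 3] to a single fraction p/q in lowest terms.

19325/1589

Fold from the inside: start with 3/1.
  7 + 1/3 = 22/3
  2 + 3/22 = 47/22
  5 + 22/47 = 257/47
  6 + 47/257 = 1589/257
  12 + 257/1589 = 19325/1589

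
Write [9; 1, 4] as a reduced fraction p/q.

Using pₖ = aₖpₖ₋₁ + pₖ₋₂ and qₖ = aₖqₖ₋₁ + qₖ₋₂:
  k=0: a=9, p=9, q=1
  k=1: a=1, p=10, q=1
  k=2: a=4, p=49, q=5

49/5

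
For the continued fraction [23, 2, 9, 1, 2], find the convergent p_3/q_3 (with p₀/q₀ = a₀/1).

Using pₖ = aₖpₖ₋₁ + pₖ₋₂, qₖ = aₖqₖ₋₁ + qₖ₋₂ (with p₋₁=1, p₋₂=0, q₋₁=0, q₋₂=1):
  k=0: a=23, p=23, q=1
  k=1: a=2, p=47, q=2
  k=2: a=9, p=446, q=19
  k=3: a=1, p=493, q=21

493/21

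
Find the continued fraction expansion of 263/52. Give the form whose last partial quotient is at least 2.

[5; 17, 3]

263 = 5×52 + 3
52 = 17×3 + 1
3 = 3×1 + 0  (stop)
So 263/52 = [5; 17, 3].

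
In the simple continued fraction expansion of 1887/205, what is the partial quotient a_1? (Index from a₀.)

1887 = 9·205 + 42   →  a_0 = 9
205 = 4·42 + 37   →  a_1 = 4

4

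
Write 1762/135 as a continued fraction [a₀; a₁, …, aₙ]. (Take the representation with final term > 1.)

1762 = 13×135 + 7
135 = 19×7 + 2
7 = 3×2 + 1
2 = 2×1 + 0  (stop)
So 1762/135 = [13; 19, 3, 2].

[13; 19, 3, 2]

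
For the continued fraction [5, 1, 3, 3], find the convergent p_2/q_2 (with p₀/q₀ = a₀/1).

23/4

Using pₖ = aₖpₖ₋₁ + pₖ₋₂, qₖ = aₖqₖ₋₁ + qₖ₋₂ (with p₋₁=1, p₋₂=0, q₋₁=0, q₋₂=1):
  k=0: a=5, p=5, q=1
  k=1: a=1, p=6, q=1
  k=2: a=3, p=23, q=4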